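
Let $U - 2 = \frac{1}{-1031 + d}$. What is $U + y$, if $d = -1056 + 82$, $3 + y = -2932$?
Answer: $- \frac{5880666}{2005} \approx -2933.0$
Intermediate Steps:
$y = -2935$ ($y = -3 - 2932 = -2935$)
$d = -974$
$U = \frac{4009}{2005}$ ($U = 2 + \frac{1}{-1031 - 974} = 2 + \frac{1}{-2005} = 2 - \frac{1}{2005} = \frac{4009}{2005} \approx 1.9995$)
$U + y = \frac{4009}{2005} - 2935 = - \frac{5880666}{2005}$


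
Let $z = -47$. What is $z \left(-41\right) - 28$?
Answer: $1899$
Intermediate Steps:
$z \left(-41\right) - 28 = \left(-47\right) \left(-41\right) - 28 = 1927 - 28 = 1899$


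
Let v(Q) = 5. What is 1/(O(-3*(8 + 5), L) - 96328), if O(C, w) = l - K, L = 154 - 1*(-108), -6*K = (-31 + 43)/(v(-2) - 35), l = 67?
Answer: -15/1443916 ≈ -1.0388e-5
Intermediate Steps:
K = 1/15 (K = -(-31 + 43)/(6*(5 - 35)) = -2/(-30) = -2*(-1)/30 = -1/6*(-2/5) = 1/15 ≈ 0.066667)
L = 262 (L = 154 + 108 = 262)
O(C, w) = 1004/15 (O(C, w) = 67 - 1*1/15 = 67 - 1/15 = 1004/15)
1/(O(-3*(8 + 5), L) - 96328) = 1/(1004/15 - 96328) = 1/(-1443916/15) = -15/1443916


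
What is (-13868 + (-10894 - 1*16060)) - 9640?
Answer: -50462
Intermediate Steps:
(-13868 + (-10894 - 1*16060)) - 9640 = (-13868 + (-10894 - 16060)) - 9640 = (-13868 - 26954) - 9640 = -40822 - 9640 = -50462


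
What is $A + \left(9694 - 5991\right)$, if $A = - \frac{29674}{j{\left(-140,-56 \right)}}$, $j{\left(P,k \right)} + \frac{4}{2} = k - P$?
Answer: $\frac{136986}{41} \approx 3341.1$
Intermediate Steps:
$j{\left(P,k \right)} = -2 + k - P$ ($j{\left(P,k \right)} = -2 - \left(P - k\right) = -2 + k - P$)
$A = - \frac{14837}{41}$ ($A = - \frac{29674}{-2 - 56 - -140} = - \frac{29674}{-2 - 56 + 140} = - \frac{29674}{82} = \left(-29674\right) \frac{1}{82} = - \frac{14837}{41} \approx -361.88$)
$A + \left(9694 - 5991\right) = - \frac{14837}{41} + \left(9694 - 5991\right) = - \frac{14837}{41} + 3703 = \frac{136986}{41}$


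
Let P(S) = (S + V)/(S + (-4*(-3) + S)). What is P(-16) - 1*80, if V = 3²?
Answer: -1593/20 ≈ -79.650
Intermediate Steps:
V = 9
P(S) = (9 + S)/(12 + 2*S) (P(S) = (S + 9)/(S + (-4*(-3) + S)) = (9 + S)/(S + (12 + S)) = (9 + S)/(12 + 2*S))
P(-16) - 1*80 = (9 - 16)/(2*(6 - 16)) - 1*80 = (½)*(-7)/(-10) - 80 = (½)*(-⅒)*(-7) - 80 = 7/20 - 80 = -1593/20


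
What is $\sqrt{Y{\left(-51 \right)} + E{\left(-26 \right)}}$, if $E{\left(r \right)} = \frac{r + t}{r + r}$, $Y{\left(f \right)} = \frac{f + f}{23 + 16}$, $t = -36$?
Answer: $\frac{i \sqrt{962}}{26} \approx 1.1929 i$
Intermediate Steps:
$Y{\left(f \right)} = \frac{2 f}{39}$
$E{\left(r \right)} = \frac{-36 + r}{2 r}$ ($E{\left(r \right)} = \frac{r - 36}{r + r} = \frac{-36 + r}{2 r}$)
$\sqrt{Y{\left(-51 \right)} + E{\left(-26 \right)}} = \sqrt{\frac{2}{39} \left(-51\right) + \frac{-36 - 26}{2 \left(-26\right)}} = \sqrt{- \frac{34}{13} + \frac{1}{2} \left(- \frac{1}{26}\right) \left(-62\right)} = \sqrt{- \frac{34}{13} + \frac{31}{26}} = \sqrt{- \frac{37}{26}} = \frac{i \sqrt{962}}{26}$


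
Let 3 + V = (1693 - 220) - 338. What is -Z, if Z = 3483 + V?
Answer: -4615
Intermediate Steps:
V = 1132 (V = -3 + ((1693 - 220) - 338) = -3 + (1473 - 338) = -3 + 1135 = 1132)
Z = 4615 (Z = 3483 + 1132 = 4615)
-Z = -1*4615 = -4615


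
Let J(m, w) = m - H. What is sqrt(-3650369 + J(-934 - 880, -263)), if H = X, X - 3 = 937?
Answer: I*sqrt(3653123) ≈ 1911.3*I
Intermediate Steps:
X = 940 (X = 3 + 937 = 940)
H = 940
J(m, w) = -940 + m (J(m, w) = m - 1*940 = m - 940 = -940 + m)
sqrt(-3650369 + J(-934 - 880, -263)) = sqrt(-3650369 + (-940 + (-934 - 880))) = sqrt(-3650369 + (-940 - 1814)) = sqrt(-3650369 - 2754) = sqrt(-3653123) = I*sqrt(3653123)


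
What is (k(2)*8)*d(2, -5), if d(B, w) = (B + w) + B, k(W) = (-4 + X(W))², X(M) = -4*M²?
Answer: -3200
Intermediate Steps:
k(W) = (-4 - 4*W²)²
d(B, w) = w + 2*B
(k(2)*8)*d(2, -5) = ((16*(1 + 2²)²)*8)*(-5 + 2*2) = ((16*(1 + 4)²)*8)*(-5 + 4) = ((16*5²)*8)*(-1) = ((16*25)*8)*(-1) = (400*8)*(-1) = 3200*(-1) = -3200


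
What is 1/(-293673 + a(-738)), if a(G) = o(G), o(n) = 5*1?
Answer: -1/293668 ≈ -3.4052e-6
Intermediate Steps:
o(n) = 5
a(G) = 5
1/(-293673 + a(-738)) = 1/(-293673 + 5) = 1/(-293668) = -1/293668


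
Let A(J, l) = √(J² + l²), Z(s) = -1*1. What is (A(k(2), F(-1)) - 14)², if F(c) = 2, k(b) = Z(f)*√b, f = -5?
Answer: (14 - √6)² ≈ 133.41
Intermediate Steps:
Z(s) = -1
k(b) = -√b
(A(k(2), F(-1)) - 14)² = (√((-√2)² + 2²) - 14)² = (√(2 + 4) - 14)² = (√6 - 14)² = (-14 + √6)²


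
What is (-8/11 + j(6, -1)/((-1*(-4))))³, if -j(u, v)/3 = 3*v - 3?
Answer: 571787/10648 ≈ 53.699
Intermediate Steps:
j(u, v) = 9 - 9*v (j(u, v) = -3*(3*v - 3) = -3*(-3 + 3*v) = 9 - 9*v)
(-8/11 + j(6, -1)/((-1*(-4))))³ = (-8/11 + (9 - 9*(-1))/((-1*(-4))))³ = (-8*1/11 + (9 + 9)/4)³ = (-8/11 + 18*(¼))³ = (-8/11 + 9/2)³ = (83/22)³ = 571787/10648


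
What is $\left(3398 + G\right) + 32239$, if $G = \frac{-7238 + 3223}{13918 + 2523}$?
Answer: $\frac{585903902}{16441} \approx 35637.0$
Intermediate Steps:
$G = - \frac{4015}{16441} \approx -0.24421$
$\left(3398 + G\right) + 32239 = \left(3398 - \frac{4015}{16441}\right) + 32239 = \frac{55862503}{16441} + 32239 = \frac{585903902}{16441}$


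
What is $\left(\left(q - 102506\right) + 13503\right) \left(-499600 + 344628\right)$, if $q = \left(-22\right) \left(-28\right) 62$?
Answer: $7874282292$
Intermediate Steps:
$q = 38192$ ($q = 616 \cdot 62 = 38192$)
$\left(\left(q - 102506\right) + 13503\right) \left(-499600 + 344628\right) = \left(\left(38192 - 102506\right) + 13503\right) \left(-499600 + 344628\right) = \left(\left(38192 - 102506\right) + 13503\right) \left(-154972\right) = \left(-64314 + 13503\right) \left(-154972\right) = \left(-50811\right) \left(-154972\right) = 7874282292$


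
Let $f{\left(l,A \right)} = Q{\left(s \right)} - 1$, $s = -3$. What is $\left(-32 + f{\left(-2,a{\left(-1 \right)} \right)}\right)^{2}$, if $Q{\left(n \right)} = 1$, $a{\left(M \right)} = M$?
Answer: $1024$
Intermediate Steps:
$f{\left(l,A \right)} = 0$ ($f{\left(l,A \right)} = 1 - 1 = 0$)
$\left(-32 + f{\left(-2,a{\left(-1 \right)} \right)}\right)^{2} = \left(-32 + 0\right)^{2} = \left(-32\right)^{2} = 1024$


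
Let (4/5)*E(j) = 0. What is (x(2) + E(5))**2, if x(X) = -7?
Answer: 49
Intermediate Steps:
E(j) = 0 (E(j) = (5/4)*0 = 0)
(x(2) + E(5))**2 = (-7 + 0)**2 = (-7)**2 = 49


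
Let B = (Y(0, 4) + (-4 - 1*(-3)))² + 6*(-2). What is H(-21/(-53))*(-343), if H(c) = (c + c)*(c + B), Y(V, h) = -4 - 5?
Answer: -67492110/2809 ≈ -24027.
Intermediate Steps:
Y(V, h) = -9
B = 88 (B = (-9 + (-4 - 1*(-3)))² + 6*(-2) = (-9 + (-4 + 3))² - 12 = (-9 - 1)² - 12 = (-10)² - 12 = 100 - 12 = 88)
H(c) = 2*c*(88 + c) (H(c) = (c + c)*(c + 88) = (2*c)*(88 + c) = 2*c*(88 + c))
H(-21/(-53))*(-343) = (2*(-21/(-53))*(88 - 21/(-53)))*(-343) = (2*(-21*(-1/53))*(88 - 21*(-1/53)))*(-343) = (2*(21/53)*(88 + 21/53))*(-343) = (2*(21/53)*(4685/53))*(-343) = (196770/2809)*(-343) = -67492110/2809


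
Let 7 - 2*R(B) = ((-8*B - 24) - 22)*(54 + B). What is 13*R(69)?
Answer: 956293/2 ≈ 4.7815e+5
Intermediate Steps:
R(B) = 7/2 - (-46 - 8*B)*(54 + B)/2 (R(B) = 7/2 - ((-8*B - 24) - 22)*(54 + B)/2 = 7/2 - ((-24 - 8*B) - 22)*(54 + B)/2 = 7/2 - (-46 - 8*B)*(54 + B)/2)
13*R(69) = 13*(2491/2 + 4*69² + 239*69) = 13*(2491/2 + 4*4761 + 16491) = 13*(2491/2 + 19044 + 16491) = 13*(73561/2) = 956293/2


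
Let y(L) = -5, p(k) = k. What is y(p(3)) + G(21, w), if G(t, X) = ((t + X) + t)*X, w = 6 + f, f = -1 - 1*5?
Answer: -5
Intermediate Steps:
f = -6 (f = -1 - 5 = -6)
w = 0 (w = 6 - 6 = 0)
G(t, X) = X*(X + 2*t) (G(t, X) = ((X + t) + t)*X = (X + 2*t)*X = X*(X + 2*t))
y(p(3)) + G(21, w) = -5 + 0*(0 + 2*21) = -5 + 0*(0 + 42) = -5 + 0*42 = -5 + 0 = -5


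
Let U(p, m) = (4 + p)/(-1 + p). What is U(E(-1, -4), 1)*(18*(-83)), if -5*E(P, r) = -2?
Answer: 10956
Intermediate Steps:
E(P, r) = 2/5 (E(P, r) = -1/5*(-2) = 2/5)
U(p, m) = (4 + p)/(-1 + p)
U(E(-1, -4), 1)*(18*(-83)) = ((4 + 2/5)/(-1 + 2/5))*(18*(-83)) = ((22/5)/(-3/5))*(-1494) = -5/3*22/5*(-1494) = -22/3*(-1494) = 10956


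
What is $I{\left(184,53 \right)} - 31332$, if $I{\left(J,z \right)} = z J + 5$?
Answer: $-21575$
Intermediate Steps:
$I{\left(J,z \right)} = 5 + J z$ ($I{\left(J,z \right)} = J z + 5 = 5 + J z$)
$I{\left(184,53 \right)} - 31332 = \left(5 + 184 \cdot 53\right) - 31332 = \left(5 + 9752\right) - 31332 = 9757 - 31332 = -21575$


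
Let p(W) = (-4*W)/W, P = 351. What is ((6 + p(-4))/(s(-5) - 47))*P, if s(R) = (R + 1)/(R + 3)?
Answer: -78/5 ≈ -15.600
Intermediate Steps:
s(R) = (1 + R)/(3 + R)
p(W) = -4
((6 + p(-4))/(s(-5) - 47))*P = ((6 - 4)/((1 - 5)/(3 - 5) - 47))*351 = (2/(-4/(-2) - 47))*351 = (2/(-½*(-4) - 47))*351 = (2/(2 - 47))*351 = (2/(-45))*351 = (2*(-1/45))*351 = -2/45*351 = -78/5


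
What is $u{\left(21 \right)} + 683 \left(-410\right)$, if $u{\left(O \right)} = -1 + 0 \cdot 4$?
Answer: $-280031$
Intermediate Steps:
$u{\left(O \right)} = -1$ ($u{\left(O \right)} = -1 + 0 = -1$)
$u{\left(21 \right)} + 683 \left(-410\right) = -1 + 683 \left(-410\right) = -1 - 280030 = -280031$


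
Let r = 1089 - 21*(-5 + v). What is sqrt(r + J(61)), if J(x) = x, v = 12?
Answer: sqrt(1003) ≈ 31.670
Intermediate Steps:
r = 942 (r = 1089 - 21*(-5 + 12) = 1089 - 21*7 = 1089 - 147 = 942)
sqrt(r + J(61)) = sqrt(942 + 61) = sqrt(1003)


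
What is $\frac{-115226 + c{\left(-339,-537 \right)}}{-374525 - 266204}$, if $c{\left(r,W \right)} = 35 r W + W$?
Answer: $- \frac{6255742}{640729} \approx -9.7635$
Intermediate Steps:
$c{\left(r,W \right)} = W + 35 W r$ ($c{\left(r,W \right)} = 35 W r + W = W + 35 W r$)
$\frac{-115226 + c{\left(-339,-537 \right)}}{-374525 - 266204} = \frac{-115226 - 537 \left(1 + 35 \left(-339\right)\right)}{-374525 - 266204} = \frac{-115226 - 537 \left(1 - 11865\right)}{-374525 - 266204} = \frac{-115226 - -6370968}{-640729} = \left(-115226 + 6370968\right) \left(- \frac{1}{640729}\right) = 6255742 \left(- \frac{1}{640729}\right) = - \frac{6255742}{640729}$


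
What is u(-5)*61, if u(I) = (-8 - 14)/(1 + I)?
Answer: 671/2 ≈ 335.50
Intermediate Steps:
u(I) = -22/(1 + I)
u(-5)*61 = -22/(1 - 5)*61 = -22/(-4)*61 = -22*(-¼)*61 = (11/2)*61 = 671/2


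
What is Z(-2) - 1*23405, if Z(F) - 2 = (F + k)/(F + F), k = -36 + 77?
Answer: -93651/4 ≈ -23413.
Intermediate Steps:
k = 41
Z(F) = 2 + (41 + F)/(2*F) (Z(F) = 2 + (F + 41)/(F + F) = 2 + (41 + F)/((2*F)) = 2 + (41 + F)*(1/(2*F)) = 2 + (41 + F)/(2*F))
Z(-2) - 1*23405 = (1/2)*(41 + 5*(-2))/(-2) - 1*23405 = (1/2)*(-1/2)*(41 - 10) - 23405 = (1/2)*(-1/2)*31 - 23405 = -31/4 - 23405 = -93651/4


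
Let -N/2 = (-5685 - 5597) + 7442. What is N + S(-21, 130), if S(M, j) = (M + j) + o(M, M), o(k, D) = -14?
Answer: 7775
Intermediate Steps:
S(M, j) = -14 + M + j (S(M, j) = (M + j) - 14 = -14 + M + j)
N = 7680 (N = -2*((-5685 - 5597) + 7442) = -2*(-11282 + 7442) = -2*(-3840) = 7680)
N + S(-21, 130) = 7680 + (-14 - 21 + 130) = 7680 + 95 = 7775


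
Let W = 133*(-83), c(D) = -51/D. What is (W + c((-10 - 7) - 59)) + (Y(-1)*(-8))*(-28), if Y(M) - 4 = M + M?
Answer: -804865/76 ≈ -10590.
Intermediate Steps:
Y(M) = 4 + 2*M (Y(M) = 4 + (M + M) = 4 + 2*M)
W = -11039
(W + c((-10 - 7) - 59)) + (Y(-1)*(-8))*(-28) = (-11039 - 51/((-10 - 7) - 59)) + ((4 + 2*(-1))*(-8))*(-28) = (-11039 - 51/(-17 - 59)) + ((4 - 2)*(-8))*(-28) = (-11039 - 51/(-76)) + (2*(-8))*(-28) = (-11039 - 51*(-1/76)) - 16*(-28) = (-11039 + 51/76) + 448 = -838913/76 + 448 = -804865/76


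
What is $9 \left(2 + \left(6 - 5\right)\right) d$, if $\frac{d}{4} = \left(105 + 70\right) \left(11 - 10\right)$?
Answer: $18900$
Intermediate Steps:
$d = 700$ ($d = 4 \left(105 + 70\right) \left(11 - 10\right) = 4 \cdot 175 \cdot 1 = 4 \cdot 175 = 700$)
$9 \left(2 + \left(6 - 5\right)\right) d = 9 \left(2 + \left(6 - 5\right)\right) 700 = 9 \left(2 + 1\right) 700 = 9 \cdot 3 \cdot 700 = 27 \cdot 700 = 18900$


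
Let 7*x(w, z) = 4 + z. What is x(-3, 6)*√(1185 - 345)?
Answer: 20*√210/7 ≈ 41.404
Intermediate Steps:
x(w, z) = 4/7 + z/7 (x(w, z) = (4 + z)/7 = 4/7 + z/7)
x(-3, 6)*√(1185 - 345) = (4/7 + (⅐)*6)*√(1185 - 345) = (4/7 + 6/7)*√840 = 10*(2*√210)/7 = 20*√210/7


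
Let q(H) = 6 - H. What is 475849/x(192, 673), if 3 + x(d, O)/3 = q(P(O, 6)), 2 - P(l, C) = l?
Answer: 475849/2022 ≈ 235.34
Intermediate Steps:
P(l, C) = 2 - l
x(d, O) = 3 + 3*O (x(d, O) = -9 + 3*(6 - (2 - O)) = -9 + 3*(6 + (-2 + O)) = -9 + 3*(4 + O) = -9 + (12 + 3*O) = 3 + 3*O)
475849/x(192, 673) = 475849/(3 + 3*673) = 475849/(3 + 2019) = 475849/2022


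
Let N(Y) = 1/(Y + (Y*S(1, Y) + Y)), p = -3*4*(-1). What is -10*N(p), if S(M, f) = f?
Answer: -5/84 ≈ -0.059524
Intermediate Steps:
p = 12 (p = -12*(-1) = 12)
N(Y) = 1/(Y**2 + 2*Y) (N(Y) = 1/(Y + (Y*Y + Y)) = 1/(Y + (Y**2 + Y)) = 1/(Y + (Y + Y**2)) = 1/(Y**2 + 2*Y))
-10*N(p) = -10/(12*(2 + 12)) = -5/(6*14) = -10*1/168 = -5/84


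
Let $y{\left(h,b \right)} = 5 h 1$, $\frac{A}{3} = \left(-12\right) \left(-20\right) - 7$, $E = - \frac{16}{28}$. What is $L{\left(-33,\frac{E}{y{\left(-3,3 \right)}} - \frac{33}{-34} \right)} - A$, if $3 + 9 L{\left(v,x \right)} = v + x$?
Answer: $- \frac{22583789}{32130} \approx -702.89$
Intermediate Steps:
$E = - \frac{4}{7}$ ($E = \left(-16\right) \frac{1}{28} = - \frac{4}{7} \approx -0.57143$)
$A = 699$ ($A = 3 \left(\left(-12\right) \left(-20\right) - 7\right) = 3 \left(240 - 7\right) = 3 \cdot 233 = 699$)
$y{\left(h,b \right)} = 5 h$
$L{\left(v,x \right)} = - \frac{1}{3} + \frac{v}{9} + \frac{x}{9}$ ($L{\left(v,x \right)} = - \frac{1}{3} + \frac{v + x}{9} = - \frac{1}{3} + \left(\frac{v}{9} + \frac{x}{9}\right) = - \frac{1}{3} + \frac{v}{9} + \frac{x}{9}$)
$L{\left(-33,\frac{E}{y{\left(-3,3 \right)}} - \frac{33}{-34} \right)} - A = \left(- \frac{1}{3} + \frac{1}{9} \left(-33\right) + \frac{- \frac{4}{7 \cdot 5 \left(-3\right)} - \frac{33}{-34}}{9}\right) - 699 = \left(- \frac{1}{3} - \frac{11}{3} + \frac{- \frac{4}{7 \left(-15\right)} - - \frac{33}{34}}{9}\right) - 699 = \left(- \frac{1}{3} - \frac{11}{3} + \frac{\left(- \frac{4}{7}\right) \left(- \frac{1}{15}\right) + \frac{33}{34}}{9}\right) - 699 = \left(- \frac{1}{3} - \frac{11}{3} + \frac{\frac{4}{105} + \frac{33}{34}}{9}\right) - 699 = \left(- \frac{1}{3} - \frac{11}{3} + \frac{1}{9} \cdot \frac{3601}{3570}\right) - 699 = \left(- \frac{1}{3} - \frac{11}{3} + \frac{3601}{32130}\right) - 699 = - \frac{124919}{32130} - 699 = - \frac{22583789}{32130}$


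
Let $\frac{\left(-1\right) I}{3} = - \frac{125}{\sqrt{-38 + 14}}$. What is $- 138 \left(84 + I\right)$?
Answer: $-11592 + \frac{8625 i \sqrt{6}}{2} \approx -11592.0 + 10563.0 i$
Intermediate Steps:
$I = - \frac{125 i \sqrt{6}}{4}$ ($I = - 3 \left(- \frac{125}{\sqrt{-38 + 14}}\right) = - 3 \left(- \frac{125}{\sqrt{-24}}\right) = - 3 \left(- \frac{125}{2 i \sqrt{6}}\right) = - 3 \left(- 125 \left(- \frac{i \sqrt{6}}{12}\right)\right) = - 3 \frac{125 i \sqrt{6}}{12} = - \frac{125 i \sqrt{6}}{4} \approx - 76.547 i$)
$- 138 \left(84 + I\right) = - 138 \left(84 - \frac{125 i \sqrt{6}}{4}\right) = -11592 + \frac{8625 i \sqrt{6}}{2}$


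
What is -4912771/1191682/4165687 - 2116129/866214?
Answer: -2626209318513691720/1075009300983642069 ≈ -2.4430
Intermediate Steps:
-4912771/1191682/4165687 - 2116129/866214 = -4912771*1/1191682*(1/4165687) - 2116129*1/866214 = -4912771/1191682*1/4165687 - 2116129/866214 = -4912771/4964174215534 - 2116129/866214 = -2626209318513691720/1075009300983642069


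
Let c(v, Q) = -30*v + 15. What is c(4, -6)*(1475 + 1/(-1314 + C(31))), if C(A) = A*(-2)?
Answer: -213107895/1376 ≈ -1.5488e+5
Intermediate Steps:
C(A) = -2*A
c(v, Q) = 15 - 30*v
c(4, -6)*(1475 + 1/(-1314 + C(31))) = (15 - 30*4)*(1475 + 1/(-1314 - 2*31)) = (15 - 120)*(1475 + 1/(-1314 - 62)) = -105*(1475 + 1/(-1376)) = -105*(1475 - 1/1376) = -105*2029599/1376 = -213107895/1376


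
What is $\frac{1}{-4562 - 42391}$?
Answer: $- \frac{1}{46953} \approx -2.1298 \cdot 10^{-5}$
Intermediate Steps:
$\frac{1}{-4562 - 42391} = \frac{1}{-46953} = - \frac{1}{46953}$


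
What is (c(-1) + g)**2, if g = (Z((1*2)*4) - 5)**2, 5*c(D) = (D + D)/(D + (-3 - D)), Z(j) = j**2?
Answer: 2726615089/225 ≈ 1.2118e+7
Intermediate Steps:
c(D) = -2*D/15 (c(D) = ((D + D)/(D + (-3 - D)))/5 = ((2*D)/(-3))/5 = ((2*D)*(-1/3))/5 = (-2*D/3)/5 = -2*D/15)
g = 3481 (g = (((1*2)*4)**2 - 5)**2 = ((2*4)**2 - 5)**2 = (8**2 - 5)**2 = (64 - 5)**2 = 59**2 = 3481)
(c(-1) + g)**2 = (-2/15*(-1) + 3481)**2 = (2/15 + 3481)**2 = (52217/15)**2 = 2726615089/225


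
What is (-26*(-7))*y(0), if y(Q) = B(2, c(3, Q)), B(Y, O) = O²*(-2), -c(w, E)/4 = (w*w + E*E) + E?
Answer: -471744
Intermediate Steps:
c(w, E) = -4*E - 4*E² - 4*w² (c(w, E) = -4*((w*w + E*E) + E) = -4*((w² + E²) + E) = -4*((E² + w²) + E) = -4*(E + E² + w²) = -4*E - 4*E² - 4*w²)
B(Y, O) = -2*O²
y(Q) = -2*(-36 - 4*Q - 4*Q²)² (y(Q) = -2*(-4*Q - 4*Q² - 4*3²)² = -2*(-4*Q - 4*Q² - 4*9)² = -2*(-4*Q - 4*Q² - 36)² = -2*(-36 - 4*Q - 4*Q²)²)
(-26*(-7))*y(0) = (-26*(-7))*(-32*(9 + 0 + 0²)²) = 182*(-32*(9 + 0 + 0)²) = 182*(-32*9²) = 182*(-32*81) = 182*(-2592) = -471744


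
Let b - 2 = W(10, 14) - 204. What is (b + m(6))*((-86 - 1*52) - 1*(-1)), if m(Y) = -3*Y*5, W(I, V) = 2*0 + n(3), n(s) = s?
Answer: 39593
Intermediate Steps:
W(I, V) = 3 (W(I, V) = 2*0 + 3 = 0 + 3 = 3)
m(Y) = -15*Y
b = -199 (b = 2 + (3 - 204) = 2 - 201 = -199)
(b + m(6))*((-86 - 1*52) - 1*(-1)) = (-199 - 15*6)*((-86 - 1*52) - 1*(-1)) = (-199 - 90)*((-86 - 52) + 1) = -289*(-138 + 1) = -289*(-137) = 39593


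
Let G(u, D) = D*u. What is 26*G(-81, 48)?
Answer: -101088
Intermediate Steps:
26*G(-81, 48) = 26*(48*(-81)) = 26*(-3888) = -101088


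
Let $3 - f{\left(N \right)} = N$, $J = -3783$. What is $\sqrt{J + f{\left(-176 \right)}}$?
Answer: $2 i \sqrt{901} \approx 60.033 i$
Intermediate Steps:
$f{\left(N \right)} = 3 - N$
$\sqrt{J + f{\left(-176 \right)}} = \sqrt{-3783 + \left(3 - -176\right)} = \sqrt{-3783 + \left(3 + 176\right)} = \sqrt{-3783 + 179} = \sqrt{-3604} = 2 i \sqrt{901}$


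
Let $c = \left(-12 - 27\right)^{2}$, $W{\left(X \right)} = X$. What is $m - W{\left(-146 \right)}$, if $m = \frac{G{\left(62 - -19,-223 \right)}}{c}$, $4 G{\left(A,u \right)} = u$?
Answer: $\frac{888041}{6084} \approx 145.96$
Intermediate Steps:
$c = 1521$ ($c = \left(-39\right)^{2} = 1521$)
$G{\left(A,u \right)} = \frac{u}{4}$
$m = - \frac{223}{6084}$ ($m = \frac{\frac{1}{4} \left(-223\right)}{1521} = \left(- \frac{223}{4}\right) \frac{1}{1521} = - \frac{223}{6084} \approx -0.036654$)
$m - W{\left(-146 \right)} = - \frac{223}{6084} - -146 = - \frac{223}{6084} + 146 = \frac{888041}{6084}$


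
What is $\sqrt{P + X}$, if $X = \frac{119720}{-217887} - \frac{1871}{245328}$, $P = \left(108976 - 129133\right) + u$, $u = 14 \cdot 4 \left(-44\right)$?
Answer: $\frac{i \sqrt{448866173341586673423267}}{4454481828} \approx 150.4 i$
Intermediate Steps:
$u = -2464$ ($u = 56 \left(-44\right) = -2464$)
$P = -22621$ ($P = \left(108976 - 129133\right) - 2464 = -20157 - 2464 = -22621$)
$X = - \frac{9926111579}{17817927312}$ ($X = 119720 \left(- \frac{1}{217887}\right) - \frac{1871}{245328} = - \frac{119720}{217887} - \frac{1871}{245328} = - \frac{9926111579}{17817927312} \approx -0.55709$)
$\sqrt{P + X} = \sqrt{-22621 - \frac{9926111579}{17817927312}} = \sqrt{- \frac{403069259836331}{17817927312}} = \frac{i \sqrt{448866173341586673423267}}{4454481828}$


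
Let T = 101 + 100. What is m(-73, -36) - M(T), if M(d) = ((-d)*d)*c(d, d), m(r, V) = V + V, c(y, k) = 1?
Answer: 40329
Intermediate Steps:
T = 201
m(r, V) = 2*V
M(d) = -d² (M(d) = ((-d)*d)*1 = -d²*1 = -d²)
m(-73, -36) - M(T) = 2*(-36) - (-1)*201² = -72 - (-1)*40401 = -72 - 1*(-40401) = -72 + 40401 = 40329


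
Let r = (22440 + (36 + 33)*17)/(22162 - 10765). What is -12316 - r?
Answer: -46796355/3799 ≈ -12318.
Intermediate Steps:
r = 7871/3799 (r = (22440 + 69*17)/11397 = (22440 + 1173)*(1/11397) = 23613*(1/11397) = 7871/3799 ≈ 2.0719)
-12316 - r = -12316 - 1*7871/3799 = -12316 - 7871/3799 = -46796355/3799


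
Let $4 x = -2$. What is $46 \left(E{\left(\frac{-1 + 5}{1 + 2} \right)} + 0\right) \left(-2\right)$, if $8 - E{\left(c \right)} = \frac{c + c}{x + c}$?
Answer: $- \frac{2208}{5} \approx -441.6$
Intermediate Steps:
$x = - \frac{1}{2}$ ($x = \frac{1}{4} \left(-2\right) = - \frac{1}{2} \approx -0.5$)
$E{\left(c \right)} = 8 - \frac{2 c}{- \frac{1}{2} + c}$ ($E{\left(c \right)} = 8 - \frac{c + c}{- \frac{1}{2} + c} = 8 - \frac{2 c}{- \frac{1}{2} + c}$)
$46 \left(E{\left(\frac{-1 + 5}{1 + 2} \right)} + 0\right) \left(-2\right) = 46 \left(\frac{4 \left(-2 + 3 \frac{-1 + 5}{1 + 2}\right)}{-1 + 2 \frac{-1 + 5}{1 + 2}} + 0\right) \left(-2\right) = 46 \left(\frac{4 \left(-2 + 3 \cdot \frac{4}{3}\right)}{-1 + 2 \cdot \frac{4}{3}} + 0\right) \left(-2\right) = 46 \left(\frac{4 \left(-2 + 4\right)}{-1 + \frac{8}{3}} + 0\right) \left(-2\right) = 46 \left(4 \frac{1}{\frac{5}{3}} \cdot 2 + 0\right) \left(-2\right) = 46 \left(4 \cdot \frac{3}{5} \cdot 2 + 0\right) \left(-2\right) = 46 \left(\frac{24}{5} + 0\right) \left(-2\right) = 46 \cdot \frac{24}{5} \left(-2\right) = \frac{1104}{5} \left(-2\right) = - \frac{2208}{5}$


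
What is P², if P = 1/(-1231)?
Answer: 1/1515361 ≈ 6.5991e-7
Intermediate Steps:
P = -1/1231 ≈ -0.00081235
P² = (-1/1231)² = 1/1515361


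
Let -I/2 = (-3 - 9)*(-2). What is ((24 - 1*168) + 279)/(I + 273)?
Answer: ⅗ ≈ 0.60000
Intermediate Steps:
I = -48 (I = -2*(-3 - 9)*(-2) = -(-24)*(-2) = -2*24 = -48)
((24 - 1*168) + 279)/(I + 273) = ((24 - 1*168) + 279)/(-48 + 273) = ((24 - 168) + 279)/225 = (-144 + 279)*(1/225) = 135*(1/225) = ⅗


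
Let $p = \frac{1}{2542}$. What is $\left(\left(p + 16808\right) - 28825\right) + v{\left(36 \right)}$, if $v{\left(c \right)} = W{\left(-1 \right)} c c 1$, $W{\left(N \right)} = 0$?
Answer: $- \frac{30547213}{2542} \approx -12017.0$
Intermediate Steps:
$p = \frac{1}{2542} \approx 0.00039339$
$v{\left(c \right)} = 0$ ($v{\left(c \right)} = 0 c c 1 = 0 c^{2} \cdot 1 = 0 \cdot 1 = 0$)
$\left(\left(p + 16808\right) - 28825\right) + v{\left(36 \right)} = \left(\left(\frac{1}{2542} + 16808\right) - 28825\right) + 0 = \left(\frac{42725937}{2542} - 28825\right) + 0 = - \frac{30547213}{2542} + 0 = - \frac{30547213}{2542}$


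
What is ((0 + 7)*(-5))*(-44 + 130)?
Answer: -3010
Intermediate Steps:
((0 + 7)*(-5))*(-44 + 130) = (7*(-5))*86 = -35*86 = -3010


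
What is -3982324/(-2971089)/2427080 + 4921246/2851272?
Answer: 246440723223327817/142782805199721060 ≈ 1.7260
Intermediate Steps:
-3982324/(-2971089)/2427080 + 4921246/2851272 = -3982324*(-1/2971089)*(1/2427080) + 4921246*(1/2851272) = (3982324/2971089)*(1/2427080) + 2460623/1425636 = 995581/1802767672530 + 2460623/1425636 = 246440723223327817/142782805199721060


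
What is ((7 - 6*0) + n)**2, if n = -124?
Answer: 13689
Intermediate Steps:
((7 - 6*0) + n)**2 = ((7 - 6*0) - 124)**2 = ((7 + 0) - 124)**2 = (7 - 124)**2 = (-117)**2 = 13689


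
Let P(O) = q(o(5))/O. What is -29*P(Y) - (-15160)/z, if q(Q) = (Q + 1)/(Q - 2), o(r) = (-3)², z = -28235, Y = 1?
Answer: -1658854/39529 ≈ -41.966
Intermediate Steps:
o(r) = 9
q(Q) = (1 + Q)/(-2 + Q)
P(O) = 10/(7*O) (P(O) = ((1 + 9)/(-2 + 9))/O = (10/7)/O = ((⅐)*10)/O = 10/(7*O))
-29*P(Y) - (-15160)/z = -290/(7*1) - (-15160)/(-28235) = -290/7 - (-15160)*(-1)/28235 = -29*10/7 - 1*3032/5647 = -290/7 - 3032/5647 = -1658854/39529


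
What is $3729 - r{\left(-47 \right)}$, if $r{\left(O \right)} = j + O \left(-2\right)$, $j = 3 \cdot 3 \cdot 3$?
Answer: $3608$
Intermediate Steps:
$j = 27$ ($j = 9 \cdot 3 = 27$)
$r{\left(O \right)} = 27 - 2 O$ ($r{\left(O \right)} = 27 + O \left(-2\right) = 27 - 2 O$)
$3729 - r{\left(-47 \right)} = 3729 - \left(27 - -94\right) = 3729 - \left(27 + 94\right) = 3729 - 121 = 3608$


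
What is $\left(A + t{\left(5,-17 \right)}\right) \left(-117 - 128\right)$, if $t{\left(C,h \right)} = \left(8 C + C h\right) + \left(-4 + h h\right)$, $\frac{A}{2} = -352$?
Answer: $113680$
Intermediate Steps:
$A = -704$ ($A = 2 \left(-352\right) = -704$)
$t{\left(C,h \right)} = -4 + h^{2} + 8 C + C h$ ($t{\left(C,h \right)} = \left(8 C + C h\right) + \left(-4 + h^{2}\right) = -4 + h^{2} + 8 C + C h$)
$\left(A + t{\left(5,-17 \right)}\right) \left(-117 - 128\right) = \left(-704 + \left(-4 + \left(-17\right)^{2} + 8 \cdot 5 + 5 \left(-17\right)\right)\right) \left(-117 - 128\right) = \left(-704 + \left(-4 + 289 + 40 - 85\right)\right) \left(-245\right) = \left(-704 + 240\right) \left(-245\right) = \left(-464\right) \left(-245\right) = 113680$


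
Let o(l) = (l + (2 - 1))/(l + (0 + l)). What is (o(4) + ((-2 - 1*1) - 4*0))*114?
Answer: -1083/4 ≈ -270.75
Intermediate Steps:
o(l) = (1 + l)/(2*l) (o(l) = (l + 1)/(l + l) = (1 + l)/((2*l)) = (1 + l)*(1/(2*l)) = (1 + l)/(2*l))
(o(4) + ((-2 - 1*1) - 4*0))*114 = ((1/2)*(1 + 4)/4 + ((-2 - 1*1) - 4*0))*114 = ((1/2)*(1/4)*5 + ((-2 - 1) + 0))*114 = (5/8 + (-3 + 0))*114 = (5/8 - 3)*114 = -19/8*114 = -1083/4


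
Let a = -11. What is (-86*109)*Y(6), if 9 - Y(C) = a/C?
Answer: -304655/3 ≈ -1.0155e+5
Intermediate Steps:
Y(C) = 9 + 11/C (Y(C) = 9 - (-11)/C = 9 + 11/C)
(-86*109)*Y(6) = (-86*109)*(9 + 11/6) = -9374*(9 + 11*(⅙)) = -9374*(9 + 11/6) = -9374*65/6 = -304655/3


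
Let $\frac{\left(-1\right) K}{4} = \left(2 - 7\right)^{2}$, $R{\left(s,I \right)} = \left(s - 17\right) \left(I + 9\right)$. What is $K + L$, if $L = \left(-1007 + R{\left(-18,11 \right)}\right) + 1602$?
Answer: $-205$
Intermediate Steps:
$R{\left(s,I \right)} = \left(-17 + s\right) \left(9 + I\right)$
$L = -105$ ($L = \left(-1007 + \left(-153 - 187 + 9 \left(-18\right) + 11 \left(-18\right)\right)\right) + 1602 = \left(-1007 - 700\right) + 1602 = -1707 + 1602 = -105$)
$K = -100$ ($K = - 4 \left(2 - 7\right)^{2} = - 4 \left(-5\right)^{2} = \left(-4\right) 25 = -100$)
$K + L = -100 - 105 = -205$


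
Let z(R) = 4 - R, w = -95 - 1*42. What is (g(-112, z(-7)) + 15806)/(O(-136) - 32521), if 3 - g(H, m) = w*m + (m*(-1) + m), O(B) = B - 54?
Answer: -17316/32711 ≈ -0.52936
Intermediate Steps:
w = -137 (w = -95 - 42 = -137)
O(B) = -54 + B
g(H, m) = 3 + 137*m (g(H, m) = 3 - (-137*m + (m*(-1) + m)) = 3 - (-137*m + (-m + m)) = 3 - (-137*m + 0) = 3 - (-137)*m = 3 + 137*m)
(g(-112, z(-7)) + 15806)/(O(-136) - 32521) = ((3 + 137*(4 - 1*(-7))) + 15806)/((-54 - 136) - 32521) = ((3 + 137*(4 + 7)) + 15806)/(-190 - 32521) = ((3 + 137*11) + 15806)/(-32711) = ((3 + 1507) + 15806)*(-1/32711) = (1510 + 15806)*(-1/32711) = 17316*(-1/32711) = -17316/32711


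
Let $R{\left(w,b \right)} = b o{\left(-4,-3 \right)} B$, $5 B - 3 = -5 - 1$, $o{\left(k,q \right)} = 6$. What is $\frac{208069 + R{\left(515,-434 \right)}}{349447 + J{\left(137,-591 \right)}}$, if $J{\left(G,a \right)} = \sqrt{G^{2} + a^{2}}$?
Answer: $\frac{33297756289}{55505835345} - \frac{95287 \sqrt{14722}}{11101167069} \approx 0.59886$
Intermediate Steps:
$B = - \frac{3}{5}$ ($B = \frac{3}{5} + \frac{-5 - 1}{5} = \frac{3}{5} + \frac{1}{5} \left(-6\right) = \frac{3}{5} - \frac{6}{5} = - \frac{3}{5} \approx -0.6$)
$R{\left(w,b \right)} = - \frac{18 b}{5}$ ($R{\left(w,b \right)} = b 6 \left(- \frac{3}{5}\right) = 6 b \left(- \frac{3}{5}\right) = - \frac{18 b}{5}$)
$\frac{208069 + R{\left(515,-434 \right)}}{349447 + J{\left(137,-591 \right)}} = \frac{208069 - - \frac{7812}{5}}{349447 + \sqrt{137^{2} + \left(-591\right)^{2}}} = \frac{208069 + \frac{7812}{5}}{349447 + \sqrt{18769 + 349281}} = \frac{1048157}{5 \left(349447 + \sqrt{368050}\right)} = \frac{1048157}{5 \left(349447 + 5 \sqrt{14722}\right)}$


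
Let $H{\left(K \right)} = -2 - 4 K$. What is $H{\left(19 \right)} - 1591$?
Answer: $-1669$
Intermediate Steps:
$H{\left(19 \right)} - 1591 = \left(-2 - 76\right) - 1591 = -78 - 1591 = -1669$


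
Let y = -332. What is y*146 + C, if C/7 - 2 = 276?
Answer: -46526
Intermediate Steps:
C = 1946 (C = 14 + 7*276 = 14 + 1932 = 1946)
y*146 + C = -332*146 + 1946 = -48472 + 1946 = -46526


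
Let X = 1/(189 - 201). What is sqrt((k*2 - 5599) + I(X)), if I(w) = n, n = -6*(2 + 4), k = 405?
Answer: 5*I*sqrt(193) ≈ 69.462*I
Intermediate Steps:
X = -1/12 (X = 1/(-12) = -1/12 ≈ -0.083333)
n = -36 (n = -6*6 = -36)
I(w) = -36
sqrt((k*2 - 5599) + I(X)) = sqrt((405*2 - 5599) - 36) = sqrt((810 - 5599) - 36) = sqrt(-4789 - 36) = sqrt(-4825) = 5*I*sqrt(193)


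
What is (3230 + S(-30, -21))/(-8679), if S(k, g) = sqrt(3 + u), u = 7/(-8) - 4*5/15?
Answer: -3230/8679 - sqrt(114)/104148 ≈ -0.37227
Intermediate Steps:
u = -53/24 (u = 7*(-1/8) - 20*1/15 = -7/8 - 4/3 = -53/24 ≈ -2.2083)
S(k, g) = sqrt(114)/12 (S(k, g) = sqrt(3 - 53/24) = sqrt(19/24) = sqrt(114)/12)
(3230 + S(-30, -21))/(-8679) = (3230 + sqrt(114)/12)/(-8679) = (3230 + sqrt(114)/12)*(-1/8679) = -3230/8679 - sqrt(114)/104148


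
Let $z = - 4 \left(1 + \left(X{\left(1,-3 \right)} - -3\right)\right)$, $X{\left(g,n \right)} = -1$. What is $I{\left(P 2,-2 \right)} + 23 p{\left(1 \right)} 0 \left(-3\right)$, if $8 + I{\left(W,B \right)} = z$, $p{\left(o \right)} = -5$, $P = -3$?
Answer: $-20$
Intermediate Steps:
$z = -12$ ($z = - 4 \left(1 - -2\right) = - 4 \left(1 + \left(-1 + 3\right)\right) = - 4 \left(1 + 2\right) = \left(-4\right) 3 = -12$)
$I{\left(W,B \right)} = -20$ ($I{\left(W,B \right)} = -8 - 12 = -20$)
$I{\left(P 2,-2 \right)} + 23 p{\left(1 \right)} 0 \left(-3\right) = -20 + 23 \left(-5\right) 0 \left(-3\right) = -20 + 23 \cdot 0 \left(-3\right) = -20 + 23 \cdot 0 = -20 + 0 = -20$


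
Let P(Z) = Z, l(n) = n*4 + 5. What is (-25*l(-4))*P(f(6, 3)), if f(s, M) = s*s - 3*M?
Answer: 7425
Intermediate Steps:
l(n) = 5 + 4*n (l(n) = 4*n + 5 = 5 + 4*n)
f(s, M) = s**2 - 3*M
(-25*l(-4))*P(f(6, 3)) = (-25*(5 + 4*(-4)))*(6**2 - 3*3) = (-25*(5 - 16))*(36 - 9) = -25*(-11)*27 = 275*27 = 7425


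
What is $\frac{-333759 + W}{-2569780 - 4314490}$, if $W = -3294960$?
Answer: $\frac{3628719}{6884270} \approx 0.5271$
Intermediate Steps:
$\frac{-333759 + W}{-2569780 - 4314490} = \frac{-333759 - 3294960}{-2569780 - 4314490} = - \frac{3628719}{-6884270} = \left(-3628719\right) \left(- \frac{1}{6884270}\right) = \frac{3628719}{6884270}$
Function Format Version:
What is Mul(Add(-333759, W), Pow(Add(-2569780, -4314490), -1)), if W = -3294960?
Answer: Rational(3628719, 6884270) ≈ 0.52710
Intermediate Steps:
Mul(Add(-333759, W), Pow(Add(-2569780, -4314490), -1)) = Mul(Add(-333759, -3294960), Pow(Add(-2569780, -4314490), -1)) = Mul(-3628719, Pow(-6884270, -1)) = Mul(-3628719, Rational(-1, 6884270)) = Rational(3628719, 6884270)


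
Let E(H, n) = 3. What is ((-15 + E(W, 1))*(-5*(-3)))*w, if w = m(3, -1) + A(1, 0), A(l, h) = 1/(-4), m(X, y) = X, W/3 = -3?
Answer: -495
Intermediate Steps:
W = -9 (W = 3*(-3) = -9)
A(l, h) = -¼
w = 11/4 (w = 3 - ¼ = 11/4 ≈ 2.7500)
((-15 + E(W, 1))*(-5*(-3)))*w = ((-15 + 3)*(-5*(-3)))*(11/4) = -12*15*(11/4) = -180*11/4 = -495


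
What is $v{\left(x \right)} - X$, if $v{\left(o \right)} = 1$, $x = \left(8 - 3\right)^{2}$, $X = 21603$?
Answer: $-21602$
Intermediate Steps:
$x = 25$ ($x = 5^{2} = 25$)
$v{\left(x \right)} - X = 1 - 21603 = -21602$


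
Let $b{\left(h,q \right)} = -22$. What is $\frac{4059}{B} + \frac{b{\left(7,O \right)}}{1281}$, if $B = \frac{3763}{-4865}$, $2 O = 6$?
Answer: $- \frac{25296034621}{4820403} \approx -5247.7$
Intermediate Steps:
$O = 3$ ($O = \frac{1}{2} \cdot 6 = 3$)
$B = - \frac{3763}{4865}$ ($B = 3763 \left(- \frac{1}{4865}\right) = - \frac{3763}{4865} \approx -0.77348$)
$\frac{4059}{B} + \frac{b{\left(7,O \right)}}{1281} = \frac{4059}{- \frac{3763}{4865}} - \frac{22}{1281} = 4059 \left(- \frac{4865}{3763}\right) - \frac{22}{1281} = - \frac{19747035}{3763} - \frac{22}{1281} = - \frac{25296034621}{4820403}$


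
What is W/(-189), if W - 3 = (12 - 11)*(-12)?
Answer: 1/21 ≈ 0.047619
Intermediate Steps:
W = -9 (W = 3 + (12 - 11)*(-12) = 3 + 1*(-12) = 3 - 12 = -9)
W/(-189) = -9/(-189) = -9*(-1/189) = 1/21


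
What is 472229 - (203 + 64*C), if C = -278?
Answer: 489818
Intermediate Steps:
472229 - (203 + 64*C) = 472229 - (203 + 64*(-278)) = 472229 - (203 - 17792) = 472229 - 1*(-17589) = 472229 + 17589 = 489818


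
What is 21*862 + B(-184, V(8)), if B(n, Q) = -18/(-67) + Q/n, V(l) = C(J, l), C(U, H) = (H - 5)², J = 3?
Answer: 223164165/12328 ≈ 18102.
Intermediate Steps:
C(U, H) = (-5 + H)²
V(l) = (-5 + l)²
B(n, Q) = 18/67 + Q/n (B(n, Q) = -18*(-1/67) + Q/n = 18/67 + Q/n)
21*862 + B(-184, V(8)) = 21*862 + (18/67 + (-5 + 8)²/(-184)) = 18102 + (18/67 + 3²*(-1/184)) = 18102 + (18/67 + 9*(-1/184)) = 18102 + (18/67 - 9/184) = 18102 + 2709/12328 = 223164165/12328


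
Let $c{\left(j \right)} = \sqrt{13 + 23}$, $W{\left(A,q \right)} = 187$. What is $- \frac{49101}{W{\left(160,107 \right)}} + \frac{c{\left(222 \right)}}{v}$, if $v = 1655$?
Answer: $- \frac{81261033}{309485} \approx -262.57$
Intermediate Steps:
$c{\left(j \right)} = 6$ ($c{\left(j \right)} = \sqrt{36} = 6$)
$- \frac{49101}{W{\left(160,107 \right)}} + \frac{c{\left(222 \right)}}{v} = - \frac{49101}{187} + \frac{6}{1655} = - \frac{81261033}{309485}$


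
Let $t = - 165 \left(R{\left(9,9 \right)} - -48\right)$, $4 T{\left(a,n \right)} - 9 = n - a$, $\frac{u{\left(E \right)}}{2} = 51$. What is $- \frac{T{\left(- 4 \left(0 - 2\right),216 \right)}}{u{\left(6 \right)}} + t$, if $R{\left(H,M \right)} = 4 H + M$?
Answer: $- \frac{6260977}{408} \approx -15346.0$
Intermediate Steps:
$u{\left(E \right)} = 102$ ($u{\left(E \right)} = 2 \cdot 51 = 102$)
$T{\left(a,n \right)} = \frac{9}{4} - \frac{a}{4} + \frac{n}{4}$ ($T{\left(a,n \right)} = \frac{9}{4} + \frac{n - a}{4} = \frac{9}{4} - \left(- \frac{n}{4} + \frac{a}{4}\right) = \frac{9}{4} - \frac{a}{4} + \frac{n}{4}$)
$R{\left(H,M \right)} = M + 4 H$
$t = -15345$ ($t = - 165 \left(\left(9 + 4 \cdot 9\right) - -48\right) = - 165 \left(\left(9 + 36\right) + 48\right) = - 165 \left(45 + 48\right) = \left(-165\right) 93 = -15345$)
$- \frac{T{\left(- 4 \left(0 - 2\right),216 \right)}}{u{\left(6 \right)}} + t = - \frac{\frac{9}{4} - \frac{\left(-4\right) \left(0 - 2\right)}{4} + \frac{1}{4} \cdot 216}{102} - 15345 = - \frac{\frac{9}{4} - \frac{\left(-4\right) \left(-2\right)}{4} + 54}{102} - 15345 = - \frac{\frac{9}{4} - 2 + 54}{102} - 15345 = - \frac{217}{4 \cdot 102} - 15345 = \left(-1\right) \frac{217}{408} - 15345 = - \frac{217}{408} - 15345 = - \frac{6260977}{408}$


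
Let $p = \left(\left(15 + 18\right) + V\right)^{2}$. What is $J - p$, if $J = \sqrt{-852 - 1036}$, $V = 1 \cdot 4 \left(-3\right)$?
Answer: $-441 + 4 i \sqrt{118} \approx -441.0 + 43.451 i$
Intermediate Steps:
$V = -12$ ($V = 4 \left(-3\right) = -12$)
$p = 441$ ($p = \left(\left(15 + 18\right) - 12\right)^{2} = \left(33 - 12\right)^{2} = 21^{2} = 441$)
$J = 4 i \sqrt{118}$ ($J = \sqrt{-1888} = 4 i \sqrt{118} \approx 43.451 i$)
$J - p = 4 i \sqrt{118} - 441 = -441 + 4 i \sqrt{118}$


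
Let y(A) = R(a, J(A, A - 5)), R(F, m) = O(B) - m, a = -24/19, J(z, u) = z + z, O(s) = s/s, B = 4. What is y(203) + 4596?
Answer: 4191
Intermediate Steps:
O(s) = 1
J(z, u) = 2*z
a = -24/19 (a = -24*1/19 = -24/19 ≈ -1.2632)
R(F, m) = 1 - m
y(A) = 1 - 2*A
y(203) + 4596 = (1 - 2*203) + 4596 = (1 - 406) + 4596 = -405 + 4596 = 4191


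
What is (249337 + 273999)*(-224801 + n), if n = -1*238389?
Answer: -242404001840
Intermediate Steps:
n = -238389
(249337 + 273999)*(-224801 + n) = (249337 + 273999)*(-224801 - 238389) = 523336*(-463190) = -242404001840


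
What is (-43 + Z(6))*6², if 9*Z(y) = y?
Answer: -1524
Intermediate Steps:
Z(y) = y/9
(-43 + Z(6))*6² = (-43 + (⅑)*6)*6² = (-43 + ⅔)*36 = -127/3*36 = -1524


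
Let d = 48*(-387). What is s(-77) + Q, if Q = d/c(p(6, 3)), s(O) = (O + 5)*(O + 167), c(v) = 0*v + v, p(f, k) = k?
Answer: -12672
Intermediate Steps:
c(v) = v (c(v) = 0 + v = v)
s(O) = (5 + O)*(167 + O)
d = -18576
Q = -6192 (Q = -18576/3 = -18576*⅓ = -6192)
s(-77) + Q = (835 + (-77)² + 172*(-77)) - 6192 = (835 + 5929 - 13244) - 6192 = -6480 - 6192 = -12672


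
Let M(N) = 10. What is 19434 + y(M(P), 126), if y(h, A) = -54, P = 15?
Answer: 19380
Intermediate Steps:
19434 + y(M(P), 126) = 19434 - 54 = 19380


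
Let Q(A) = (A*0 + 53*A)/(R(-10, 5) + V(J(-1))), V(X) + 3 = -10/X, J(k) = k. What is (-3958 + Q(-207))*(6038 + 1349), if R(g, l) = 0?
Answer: -285706999/7 ≈ -4.0815e+7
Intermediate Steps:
V(X) = -3 - 10/X
Q(A) = 53*A/7 (Q(A) = (A*0 + 53*A)/(0 + (-3 - 10/(-1))) = (0 + 53*A)/(0 + (-3 - 10*(-1))) = (53*A)/(0 + (-3 + 10)) = (53*A)/(0 + 7) = (53*A)/7 = (53*A)*(1/7) = 53*A/7)
(-3958 + Q(-207))*(6038 + 1349) = (-3958 + (53/7)*(-207))*(6038 + 1349) = (-3958 - 10971/7)*7387 = -38677/7*7387 = -285706999/7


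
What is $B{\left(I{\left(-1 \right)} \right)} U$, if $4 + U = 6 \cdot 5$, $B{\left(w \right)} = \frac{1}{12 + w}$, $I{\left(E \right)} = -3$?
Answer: $\frac{26}{9} \approx 2.8889$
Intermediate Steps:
$U = 26$ ($U = -4 + 6 \cdot 5 = -4 + 30 = 26$)
$B{\left(I{\left(-1 \right)} \right)} U = \frac{1}{12 - 3} \cdot 26 = \frac{1}{9} \cdot 26 = \frac{26}{9}$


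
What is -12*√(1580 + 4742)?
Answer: -12*√6322 ≈ -954.13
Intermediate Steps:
-12*√(1580 + 4742) = -12*√6322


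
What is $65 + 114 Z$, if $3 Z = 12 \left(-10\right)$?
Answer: $-4495$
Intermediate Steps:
$Z = -40$ ($Z = \frac{12 \left(-10\right)}{3} = \frac{1}{3} \left(-120\right) = -40$)
$65 + 114 Z = 65 + 114 \left(-40\right) = 65 - 4560 = -4495$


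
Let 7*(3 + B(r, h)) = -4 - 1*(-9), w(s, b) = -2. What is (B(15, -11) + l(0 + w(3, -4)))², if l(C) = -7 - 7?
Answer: 12996/49 ≈ 265.22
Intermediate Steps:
B(r, h) = -16/7 (B(r, h) = -3 + (-4 - 1*(-9))/7 = -3 + (-4 + 9)/7 = -3 + (⅐)*5 = -3 + 5/7 = -16/7)
l(C) = -14
(B(15, -11) + l(0 + w(3, -4)))² = (-16/7 - 14)² = (-114/7)² = 12996/49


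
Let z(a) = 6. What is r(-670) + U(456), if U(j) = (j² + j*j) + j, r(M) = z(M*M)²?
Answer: 416364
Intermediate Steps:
r(M) = 36 (r(M) = 6² = 36)
U(j) = j + 2*j² (U(j) = (j² + j²) + j = 2*j² + j = j + 2*j²)
r(-670) + U(456) = 36 + 456*(1 + 2*456) = 36 + 456*(1 + 912) = 36 + 456*913 = 36 + 416328 = 416364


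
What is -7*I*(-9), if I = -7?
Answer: -441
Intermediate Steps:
-7*I*(-9) = -7*(-7)*(-9) = 49*(-9) = -441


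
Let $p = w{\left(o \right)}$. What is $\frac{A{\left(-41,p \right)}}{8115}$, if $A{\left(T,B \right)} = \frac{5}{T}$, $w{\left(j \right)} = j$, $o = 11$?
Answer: $- \frac{1}{66543} \approx -1.5028 \cdot 10^{-5}$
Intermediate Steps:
$p = 11$
$\frac{A{\left(-41,p \right)}}{8115} = \frac{5 \frac{1}{-41}}{8115} = 5 \left(- \frac{1}{41}\right) \frac{1}{8115} = \left(- \frac{5}{41}\right) \frac{1}{8115} = - \frac{1}{66543}$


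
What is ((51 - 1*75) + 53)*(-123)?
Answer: -3567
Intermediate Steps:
((51 - 1*75) + 53)*(-123) = ((51 - 75) + 53)*(-123) = (-24 + 53)*(-123) = 29*(-123) = -3567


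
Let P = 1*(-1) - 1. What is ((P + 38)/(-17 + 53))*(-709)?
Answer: -709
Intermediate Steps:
P = -2 (P = -1 - 1 = -2)
((P + 38)/(-17 + 53))*(-709) = ((-2 + 38)/(-17 + 53))*(-709) = (36/36)*(-709) = (36*(1/36))*(-709) = 1*(-709) = -709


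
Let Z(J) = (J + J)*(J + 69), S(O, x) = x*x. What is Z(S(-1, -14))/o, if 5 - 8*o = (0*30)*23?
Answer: 166208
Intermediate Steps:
S(O, x) = x²
o = 5/8 (o = 5/8 - 0*30*23/8 = 5/8 - 0*23 = 5/8 - ⅛*0 = 5/8 + 0 = 5/8 ≈ 0.62500)
Z(J) = 2*J*(69 + J) (Z(J) = (2*J)*(69 + J) = 2*J*(69 + J))
Z(S(-1, -14))/o = (2*(-14)²*(69 + (-14)²))/(5/8) = (2*196*(69 + 196))*(8/5) = (2*196*265)*(8/5) = 103880*(8/5) = 166208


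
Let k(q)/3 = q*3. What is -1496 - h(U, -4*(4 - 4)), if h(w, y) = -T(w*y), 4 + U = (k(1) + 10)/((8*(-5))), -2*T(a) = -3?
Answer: -2989/2 ≈ -1494.5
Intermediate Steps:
T(a) = 3/2 (T(a) = -1/2*(-3) = 3/2)
k(q) = 9*q (k(q) = 3*(q*3) = 3*(3*q) = 9*q)
U = -179/40 (U = -4 + (9*1 + 10)/((8*(-5))) = -4 + (9 + 10)/(-40) = -4 + 19*(-1/40) = -4 - 19/40 = -179/40 ≈ -4.4750)
h(w, y) = -3/2 (h(w, y) = -1*3/2 = -3/2)
-1496 - h(U, -4*(4 - 4)) = -1496 - 1*(-3/2) = -1496 + 3/2 = -2989/2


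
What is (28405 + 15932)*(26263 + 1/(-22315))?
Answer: 25984090966428/22315 ≈ 1.1644e+9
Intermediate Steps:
(28405 + 15932)*(26263 + 1/(-22315)) = 44337*(26263 - 1/22315) = 44337*(586058844/22315) = 25984090966428/22315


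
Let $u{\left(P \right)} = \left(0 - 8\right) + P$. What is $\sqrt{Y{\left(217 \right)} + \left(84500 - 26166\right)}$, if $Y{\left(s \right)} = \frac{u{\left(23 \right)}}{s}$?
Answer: $\frac{\sqrt{2746892981}}{217} \approx 241.52$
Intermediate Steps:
$u{\left(P \right)} = -8 + P$
$Y{\left(s \right)} = \frac{15}{s}$ ($Y{\left(s \right)} = \frac{-8 + 23}{s} = \frac{15}{s}$)
$\sqrt{Y{\left(217 \right)} + \left(84500 - 26166\right)} = \sqrt{\frac{15}{217} + \left(84500 - 26166\right)} = \sqrt{15 \cdot \frac{1}{217} + 58334} = \sqrt{\frac{15}{217} + 58334} = \sqrt{\frac{12658493}{217}} = \frac{\sqrt{2746892981}}{217}$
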